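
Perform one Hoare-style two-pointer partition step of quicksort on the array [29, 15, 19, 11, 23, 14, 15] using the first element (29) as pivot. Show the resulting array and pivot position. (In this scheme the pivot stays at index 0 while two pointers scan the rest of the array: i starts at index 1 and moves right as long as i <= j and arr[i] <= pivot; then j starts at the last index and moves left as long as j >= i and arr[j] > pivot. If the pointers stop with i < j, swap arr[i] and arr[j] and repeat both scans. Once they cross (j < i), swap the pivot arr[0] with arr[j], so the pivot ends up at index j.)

Hoare-style two-pointer partition with pivot = 29:

Initial array: [29, 15, 19, 11, 23, 14, 15]

Pointers start at i = 1, j = 6.
i ends at 7, j ends at 6: the pointers have crossed (j < i), so scanning stops.

Swap pivot arr[0] with arr[6] to place pivot at position 6: [15, 15, 19, 11, 23, 14, 29]
Pivot position: 6

After partitioning with pivot 29, the array becomes [15, 15, 19, 11, 23, 14, 29]. The pivot is placed at index 6. All elements to the left of the pivot are <= 29, and all elements to the right are > 29.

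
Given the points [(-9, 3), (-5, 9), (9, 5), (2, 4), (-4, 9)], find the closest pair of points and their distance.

Computing all pairwise distances among 5 points:

d((-9, 3), (-5, 9)) = 7.2111
d((-9, 3), (9, 5)) = 18.1108
d((-9, 3), (2, 4)) = 11.0454
d((-9, 3), (-4, 9)) = 7.8102
d((-5, 9), (9, 5)) = 14.5602
d((-5, 9), (2, 4)) = 8.6023
d((-5, 9), (-4, 9)) = 1.0 <-- minimum
d((9, 5), (2, 4)) = 7.0711
d((9, 5), (-4, 9)) = 13.6015
d((2, 4), (-4, 9)) = 7.8102

Closest pair: (-5, 9) and (-4, 9) with distance 1.0

The closest pair is (-5, 9) and (-4, 9) with Euclidean distance 1.0. For 5 points, brute-force pairwise comparison is shown above. For large n, the divide-and-conquer algorithm (sort by x, recurse on halves, check the dividing strip) achieves O(n log n).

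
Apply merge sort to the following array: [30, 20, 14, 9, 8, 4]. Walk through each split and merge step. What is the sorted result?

Merge sort trace:

Split: [30, 20, 14, 9, 8, 4] -> [30, 20, 14] and [9, 8, 4]
  Split: [30, 20, 14] -> [30] and [20, 14]
    Split: [20, 14] -> [20] and [14]
    Merge: [20] + [14] -> [14, 20]
  Merge: [30] + [14, 20] -> [14, 20, 30]
  Split: [9, 8, 4] -> [9] and [8, 4]
    Split: [8, 4] -> [8] and [4]
    Merge: [8] + [4] -> [4, 8]
  Merge: [9] + [4, 8] -> [4, 8, 9]
Merge: [14, 20, 30] + [4, 8, 9] -> [4, 8, 9, 14, 20, 30]

Final sorted array: [4, 8, 9, 14, 20, 30]

The merge sort proceeds by recursively splitting the array and merging sorted halves.
After all merges, the sorted array is [4, 8, 9, 14, 20, 30].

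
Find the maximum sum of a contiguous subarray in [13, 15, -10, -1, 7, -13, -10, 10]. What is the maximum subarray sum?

Using Kadane's algorithm on [13, 15, -10, -1, 7, -13, -10, 10]:

Scanning through the array:
Position 1 (value 15): max_ending_here = 28, max_so_far = 28
Position 2 (value -10): max_ending_here = 18, max_so_far = 28
Position 3 (value -1): max_ending_here = 17, max_so_far = 28
Position 4 (value 7): max_ending_here = 24, max_so_far = 28
Position 5 (value -13): max_ending_here = 11, max_so_far = 28
Position 6 (value -10): max_ending_here = 1, max_so_far = 28
Position 7 (value 10): max_ending_here = 11, max_so_far = 28

Maximum subarray: [13, 15]
Maximum sum: 28

The maximum subarray is [13, 15] with sum 28. This subarray runs from index 0 to index 1.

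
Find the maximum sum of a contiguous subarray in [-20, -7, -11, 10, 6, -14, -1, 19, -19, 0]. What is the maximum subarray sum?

Using Kadane's algorithm on [-20, -7, -11, 10, 6, -14, -1, 19, -19, 0]:

Scanning through the array:
Position 1 (value -7): max_ending_here = -7, max_so_far = -7
Position 2 (value -11): max_ending_here = -11, max_so_far = -7
Position 3 (value 10): max_ending_here = 10, max_so_far = 10
Position 4 (value 6): max_ending_here = 16, max_so_far = 16
Position 5 (value -14): max_ending_here = 2, max_so_far = 16
Position 6 (value -1): max_ending_here = 1, max_so_far = 16
Position 7 (value 19): max_ending_here = 20, max_so_far = 20
Position 8 (value -19): max_ending_here = 1, max_so_far = 20
Position 9 (value 0): max_ending_here = 1, max_so_far = 20

Maximum subarray: [10, 6, -14, -1, 19]
Maximum sum: 20

The maximum subarray is [10, 6, -14, -1, 19] with sum 20. This subarray runs from index 3 to index 7.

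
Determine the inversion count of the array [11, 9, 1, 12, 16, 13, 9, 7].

Finding inversions in [11, 9, 1, 12, 16, 13, 9, 7]:

(0, 1): arr[0]=11 > arr[1]=9
(0, 2): arr[0]=11 > arr[2]=1
(0, 6): arr[0]=11 > arr[6]=9
(0, 7): arr[0]=11 > arr[7]=7
(1, 2): arr[1]=9 > arr[2]=1
(1, 7): arr[1]=9 > arr[7]=7
(3, 6): arr[3]=12 > arr[6]=9
(3, 7): arr[3]=12 > arr[7]=7
(4, 5): arr[4]=16 > arr[5]=13
(4, 6): arr[4]=16 > arr[6]=9
(4, 7): arr[4]=16 > arr[7]=7
(5, 6): arr[5]=13 > arr[6]=9
(5, 7): arr[5]=13 > arr[7]=7
(6, 7): arr[6]=9 > arr[7]=7

Total inversions: 14

The array has 14 inversion(s): (0,1), (0,2), (0,6), (0,7), (1,2), (1,7), (3,6), (3,7), (4,5), (4,6), (4,7), (5,6), (5,7), (6,7). Each pair (i,j) satisfies i < j and arr[i] > arr[j].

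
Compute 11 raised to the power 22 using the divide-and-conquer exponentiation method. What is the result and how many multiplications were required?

Computing 11^22 by squaring (build up from 11^1; each line after the first costs one multiplication):

11^1 = 11
11^2 = (11^1)^2 = 11^2 = 121
11^4 = (11^2)^2 = 121^2 = 14641
11^5 = 11 * 11^4 = 11 * 14641 = 161051
11^10 = (11^5)^2 = 161051^2 = 25937424601
11^11 = 11 * 11^10 = 11 * 25937424601 = 285311670611
11^22 = (11^11)^2 = 285311670611^2 = 81402749386839761113321

Result: 81402749386839761113321
Multiplications needed: 6 (6 lines after 11^1)

11^22 = 81402749386839761113321. Using exponentiation by squaring, this requires 6 multiplications. The key idea: if the exponent is even, square the half-power; if odd, multiply by the base once.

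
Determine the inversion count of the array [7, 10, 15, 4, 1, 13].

Finding inversions in [7, 10, 15, 4, 1, 13]:

(0, 3): arr[0]=7 > arr[3]=4
(0, 4): arr[0]=7 > arr[4]=1
(1, 3): arr[1]=10 > arr[3]=4
(1, 4): arr[1]=10 > arr[4]=1
(2, 3): arr[2]=15 > arr[3]=4
(2, 4): arr[2]=15 > arr[4]=1
(2, 5): arr[2]=15 > arr[5]=13
(3, 4): arr[3]=4 > arr[4]=1

Total inversions: 8

The array has 8 inversion(s): (0,3), (0,4), (1,3), (1,4), (2,3), (2,4), (2,5), (3,4). Each pair (i,j) satisfies i < j and arr[i] > arr[j].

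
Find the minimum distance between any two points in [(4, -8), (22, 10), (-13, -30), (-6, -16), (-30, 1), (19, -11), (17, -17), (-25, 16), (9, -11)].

Computing all pairwise distances among 9 points:

d((4, -8), (22, 10)) = 25.4558
d((4, -8), (-13, -30)) = 27.8029
d((4, -8), (-6, -16)) = 12.8062
d((4, -8), (-30, 1)) = 35.171
d((4, -8), (19, -11)) = 15.2971
d((4, -8), (17, -17)) = 15.8114
d((4, -8), (-25, 16)) = 37.6431
d((4, -8), (9, -11)) = 5.831 <-- minimum
d((22, 10), (-13, -30)) = 53.1507
d((22, 10), (-6, -16)) = 38.2099
d((22, 10), (-30, 1)) = 52.7731
d((22, 10), (19, -11)) = 21.2132
d((22, 10), (17, -17)) = 27.4591
d((22, 10), (-25, 16)) = 47.3814
d((22, 10), (9, -11)) = 24.6982
d((-13, -30), (-6, -16)) = 15.6525
d((-13, -30), (-30, 1)) = 35.3553
d((-13, -30), (19, -11)) = 37.2156
d((-13, -30), (17, -17)) = 32.6956
d((-13, -30), (-25, 16)) = 47.5395
d((-13, -30), (9, -11)) = 29.0689
d((-6, -16), (-30, 1)) = 29.4109
d((-6, -16), (19, -11)) = 25.4951
d((-6, -16), (17, -17)) = 23.0217
d((-6, -16), (-25, 16)) = 37.2156
d((-6, -16), (9, -11)) = 15.8114
d((-30, 1), (19, -11)) = 50.448
d((-30, 1), (17, -17)) = 50.3289
d((-30, 1), (-25, 16)) = 15.8114
d((-30, 1), (9, -11)) = 40.8044
d((19, -11), (17, -17)) = 6.3246
d((19, -11), (-25, 16)) = 51.6236
d((19, -11), (9, -11)) = 10.0
d((17, -17), (-25, 16)) = 53.4135
d((17, -17), (9, -11)) = 10.0
d((-25, 16), (9, -11)) = 43.4166

Closest pair: (4, -8) and (9, -11) with distance 5.831

The closest pair is (4, -8) and (9, -11) with Euclidean distance 5.831. For 9 points, brute-force pairwise comparison is shown above. For large n, the divide-and-conquer algorithm (sort by x, recurse on halves, check the dividing strip) achieves O(n log n).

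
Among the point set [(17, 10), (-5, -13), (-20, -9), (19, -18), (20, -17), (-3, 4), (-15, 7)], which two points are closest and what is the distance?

Computing all pairwise distances among 7 points:

d((17, 10), (-5, -13)) = 31.8277
d((17, 10), (-20, -9)) = 41.5933
d((17, 10), (19, -18)) = 28.0713
d((17, 10), (20, -17)) = 27.1662
d((17, 10), (-3, 4)) = 20.8806
d((17, 10), (-15, 7)) = 32.1403
d((-5, -13), (-20, -9)) = 15.5242
d((-5, -13), (19, -18)) = 24.5153
d((-5, -13), (20, -17)) = 25.318
d((-5, -13), (-3, 4)) = 17.1172
d((-5, -13), (-15, 7)) = 22.3607
d((-20, -9), (19, -18)) = 40.025
d((-20, -9), (20, -17)) = 40.7922
d((-20, -9), (-3, 4)) = 21.4009
d((-20, -9), (-15, 7)) = 16.7631
d((19, -18), (20, -17)) = 1.4142 <-- minimum
d((19, -18), (-3, 4)) = 31.1127
d((19, -18), (-15, 7)) = 42.2019
d((20, -17), (-3, 4)) = 31.1448
d((20, -17), (-15, 7)) = 42.4382
d((-3, 4), (-15, 7)) = 12.3693

Closest pair: (19, -18) and (20, -17) with distance 1.4142

The closest pair is (19, -18) and (20, -17) with Euclidean distance 1.4142. For 7 points, brute-force pairwise comparison is shown above. For large n, the divide-and-conquer algorithm (sort by x, recurse on halves, check the dividing strip) achieves O(n log n).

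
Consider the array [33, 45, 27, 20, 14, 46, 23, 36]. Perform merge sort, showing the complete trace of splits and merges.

Merge sort trace:

Split: [33, 45, 27, 20, 14, 46, 23, 36] -> [33, 45, 27, 20] and [14, 46, 23, 36]
  Split: [33, 45, 27, 20] -> [33, 45] and [27, 20]
    Split: [33, 45] -> [33] and [45]
    Merge: [33] + [45] -> [33, 45]
    Split: [27, 20] -> [27] and [20]
    Merge: [27] + [20] -> [20, 27]
  Merge: [33, 45] + [20, 27] -> [20, 27, 33, 45]
  Split: [14, 46, 23, 36] -> [14, 46] and [23, 36]
    Split: [14, 46] -> [14] and [46]
    Merge: [14] + [46] -> [14, 46]
    Split: [23, 36] -> [23] and [36]
    Merge: [23] + [36] -> [23, 36]
  Merge: [14, 46] + [23, 36] -> [14, 23, 36, 46]
Merge: [20, 27, 33, 45] + [14, 23, 36, 46] -> [14, 20, 23, 27, 33, 36, 45, 46]

Final sorted array: [14, 20, 23, 27, 33, 36, 45, 46]

The merge sort proceeds by recursively splitting the array and merging sorted halves.
After all merges, the sorted array is [14, 20, 23, 27, 33, 36, 45, 46].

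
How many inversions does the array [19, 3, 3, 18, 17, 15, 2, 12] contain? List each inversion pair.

Finding inversions in [19, 3, 3, 18, 17, 15, 2, 12]:

(0, 1): arr[0]=19 > arr[1]=3
(0, 2): arr[0]=19 > arr[2]=3
(0, 3): arr[0]=19 > arr[3]=18
(0, 4): arr[0]=19 > arr[4]=17
(0, 5): arr[0]=19 > arr[5]=15
(0, 6): arr[0]=19 > arr[6]=2
(0, 7): arr[0]=19 > arr[7]=12
(1, 6): arr[1]=3 > arr[6]=2
(2, 6): arr[2]=3 > arr[6]=2
(3, 4): arr[3]=18 > arr[4]=17
(3, 5): arr[3]=18 > arr[5]=15
(3, 6): arr[3]=18 > arr[6]=2
(3, 7): arr[3]=18 > arr[7]=12
(4, 5): arr[4]=17 > arr[5]=15
(4, 6): arr[4]=17 > arr[6]=2
(4, 7): arr[4]=17 > arr[7]=12
(5, 6): arr[5]=15 > arr[6]=2
(5, 7): arr[5]=15 > arr[7]=12

Total inversions: 18

The array has 18 inversion(s): (0,1), (0,2), (0,3), (0,4), (0,5), (0,6), (0,7), (1,6), (2,6), (3,4), (3,5), (3,6), (3,7), (4,5), (4,6), (4,7), (5,6), (5,7). Each pair (i,j) satisfies i < j and arr[i] > arr[j].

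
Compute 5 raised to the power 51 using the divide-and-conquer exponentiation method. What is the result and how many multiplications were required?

Computing 5^51 by squaring (build up from 5^1; each line after the first costs one multiplication):

5^1 = 5
5^2 = (5^1)^2 = 5^2 = 25
5^3 = 5 * 5^2 = 5 * 25 = 125
5^6 = (5^3)^2 = 125^2 = 15625
5^12 = (5^6)^2 = 15625^2 = 244140625
5^24 = (5^12)^2 = 244140625^2 = 59604644775390625
5^25 = 5 * 5^24 = 5 * 59604644775390625 = 298023223876953125
5^50 = (5^25)^2 = 298023223876953125^2 = 88817841970012523233890533447265625
5^51 = 5 * 5^50 = 5 * 88817841970012523233890533447265625 = 444089209850062616169452667236328125

Result: 444089209850062616169452667236328125
Multiplications needed: 8 (8 lines after 5^1)

5^51 = 444089209850062616169452667236328125. Using exponentiation by squaring, this requires 8 multiplications. The key idea: if the exponent is even, square the half-power; if odd, multiply by the base once.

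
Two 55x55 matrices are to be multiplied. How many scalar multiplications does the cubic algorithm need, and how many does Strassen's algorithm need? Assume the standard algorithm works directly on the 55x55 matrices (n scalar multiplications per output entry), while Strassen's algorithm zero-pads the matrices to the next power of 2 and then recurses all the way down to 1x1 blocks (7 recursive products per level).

Matrix multiplication for 55x55 matrices:

Strassen's algorithm requires power-of-2 dimensions. Pad 55x55 to 64x64 (next power of 2).

Standard algorithm: 55^3 = 166375 multiplications
Strassen's algorithm: 7^(log2(64)) = 7^6 = 117649 multiplications
Savings: 166375 - 117649 = 48726 multiplications

Standard: 166375 multiplications (55^3). Strassen: 117649 multiplications (7^6, after padding to 64x64). Strassen reduces 8 recursive multiplications to 7 at each level.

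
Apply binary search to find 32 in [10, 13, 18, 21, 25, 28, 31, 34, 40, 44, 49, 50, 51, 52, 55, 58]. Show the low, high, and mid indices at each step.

Binary search for 32 in [10, 13, 18, 21, 25, 28, 31, 34, 40, 44, 49, 50, 51, 52, 55, 58]:

lo=0, hi=15, mid=7, arr[mid]=34 -> 34 > 32, search left half
lo=0, hi=6, mid=3, arr[mid]=21 -> 21 < 32, search right half
lo=4, hi=6, mid=5, arr[mid]=28 -> 28 < 32, search right half
lo=6, hi=6, mid=6, arr[mid]=31 -> 31 < 32, search right half
lo=7 > hi=6, target 32 not found

Binary search determines that 32 is not in the array after 4 comparisons. The search space was exhausted without finding the target.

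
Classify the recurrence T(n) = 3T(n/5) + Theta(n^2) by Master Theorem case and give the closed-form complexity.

Master Theorem for T(n) = 3T(n/5) + O(n^2):

a = 3, b = 5, c = 2
log_b(a) = log_5(3) = 0.6826

Case 3: c = 2 > log_5(3) = 0.6826
T(n) = O(n^2) = O(n^2)

For T(n) = 3T(n/5) + O(n^2): log_5(3) = 0.6826. This is Case 3 of the Master Theorem (c > log_b(a), work dominated by root), giving O(n^2).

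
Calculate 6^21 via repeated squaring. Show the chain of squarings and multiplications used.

Computing 6^21 by squaring (build up from 6^1; each line after the first costs one multiplication):

6^1 = 6
6^2 = (6^1)^2 = 6^2 = 36
6^4 = (6^2)^2 = 36^2 = 1296
6^5 = 6 * 6^4 = 6 * 1296 = 7776
6^10 = (6^5)^2 = 7776^2 = 60466176
6^20 = (6^10)^2 = 60466176^2 = 3656158440062976
6^21 = 6 * 6^20 = 6 * 3656158440062976 = 21936950640377856

Result: 21936950640377856
Multiplications needed: 6 (6 lines after 6^1)

6^21 = 21936950640377856. Using exponentiation by squaring, this requires 6 multiplications. The key idea: if the exponent is even, square the half-power; if odd, multiply by the base once.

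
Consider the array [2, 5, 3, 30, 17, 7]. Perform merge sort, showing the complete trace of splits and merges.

Merge sort trace:

Split: [2, 5, 3, 30, 17, 7] -> [2, 5, 3] and [30, 17, 7]
  Split: [2, 5, 3] -> [2] and [5, 3]
    Split: [5, 3] -> [5] and [3]
    Merge: [5] + [3] -> [3, 5]
  Merge: [2] + [3, 5] -> [2, 3, 5]
  Split: [30, 17, 7] -> [30] and [17, 7]
    Split: [17, 7] -> [17] and [7]
    Merge: [17] + [7] -> [7, 17]
  Merge: [30] + [7, 17] -> [7, 17, 30]
Merge: [2, 3, 5] + [7, 17, 30] -> [2, 3, 5, 7, 17, 30]

Final sorted array: [2, 3, 5, 7, 17, 30]

The merge sort proceeds by recursively splitting the array and merging sorted halves.
After all merges, the sorted array is [2, 3, 5, 7, 17, 30].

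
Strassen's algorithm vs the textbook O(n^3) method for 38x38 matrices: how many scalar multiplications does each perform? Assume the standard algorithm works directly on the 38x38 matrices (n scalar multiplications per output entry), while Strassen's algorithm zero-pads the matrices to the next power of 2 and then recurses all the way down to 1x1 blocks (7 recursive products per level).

Matrix multiplication for 38x38 matrices:

Strassen's algorithm requires power-of-2 dimensions. Pad 38x38 to 64x64 (next power of 2).

Standard algorithm: 38^3 = 54872 multiplications
Strassen's algorithm: 7^(log2(64)) = 7^6 = 117649 multiplications
Difference: 54872 - 117649 = -62777 (Strassen uses MORE here due to padding overhead — for small or just-over-power-of-2 n, padding can outweigh the per-level savings)

Standard: 54872 multiplications (38^3). Strassen: 117649 multiplications (7^6, after padding to 64x64). Strassen reduces 8 recursive multiplications to 7 at each level.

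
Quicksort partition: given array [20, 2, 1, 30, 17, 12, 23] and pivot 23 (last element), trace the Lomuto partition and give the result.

Lomuto partition with pivot = 23:

Initial array: [20, 2, 1, 30, 17, 12, 23]

arr[0]=20 <= 23: swap with position 0, array becomes [20, 2, 1, 30, 17, 12, 23]
arr[1]=2 <= 23: swap with position 1, array becomes [20, 2, 1, 30, 17, 12, 23]
arr[2]=1 <= 23: swap with position 2, array becomes [20, 2, 1, 30, 17, 12, 23]
arr[3]=30 > 23: no swap
arr[4]=17 <= 23: swap with position 3, array becomes [20, 2, 1, 17, 30, 12, 23]
arr[5]=12 <= 23: swap with position 4, array becomes [20, 2, 1, 17, 12, 30, 23]

Place pivot at position 5: [20, 2, 1, 17, 12, 23, 30]
Pivot position: 5

After partitioning with pivot 23, the array becomes [20, 2, 1, 17, 12, 23, 30]. The pivot is placed at index 5. All elements to the left of the pivot are <= 23, and all elements to the right are > 23.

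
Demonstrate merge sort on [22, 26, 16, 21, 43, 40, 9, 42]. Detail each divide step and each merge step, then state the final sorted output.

Merge sort trace:

Split: [22, 26, 16, 21, 43, 40, 9, 42] -> [22, 26, 16, 21] and [43, 40, 9, 42]
  Split: [22, 26, 16, 21] -> [22, 26] and [16, 21]
    Split: [22, 26] -> [22] and [26]
    Merge: [22] + [26] -> [22, 26]
    Split: [16, 21] -> [16] and [21]
    Merge: [16] + [21] -> [16, 21]
  Merge: [22, 26] + [16, 21] -> [16, 21, 22, 26]
  Split: [43, 40, 9, 42] -> [43, 40] and [9, 42]
    Split: [43, 40] -> [43] and [40]
    Merge: [43] + [40] -> [40, 43]
    Split: [9, 42] -> [9] and [42]
    Merge: [9] + [42] -> [9, 42]
  Merge: [40, 43] + [9, 42] -> [9, 40, 42, 43]
Merge: [16, 21, 22, 26] + [9, 40, 42, 43] -> [9, 16, 21, 22, 26, 40, 42, 43]

Final sorted array: [9, 16, 21, 22, 26, 40, 42, 43]

The merge sort proceeds by recursively splitting the array and merging sorted halves.
After all merges, the sorted array is [9, 16, 21, 22, 26, 40, 42, 43].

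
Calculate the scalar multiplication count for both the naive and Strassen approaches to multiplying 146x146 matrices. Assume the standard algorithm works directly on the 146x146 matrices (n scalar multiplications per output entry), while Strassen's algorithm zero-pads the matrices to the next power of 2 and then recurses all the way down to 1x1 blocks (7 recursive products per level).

Matrix multiplication for 146x146 matrices:

Strassen's algorithm requires power-of-2 dimensions. Pad 146x146 to 256x256 (next power of 2).

Standard algorithm: 146^3 = 3112136 multiplications
Strassen's algorithm: 7^(log2(256)) = 7^8 = 5764801 multiplications
Difference: 3112136 - 5764801 = -2652665 (Strassen uses MORE here due to padding overhead — for small or just-over-power-of-2 n, padding can outweigh the per-level savings)

Standard: 3112136 multiplications (146^3). Strassen: 5764801 multiplications (7^8, after padding to 256x256). Strassen reduces 8 recursive multiplications to 7 at each level.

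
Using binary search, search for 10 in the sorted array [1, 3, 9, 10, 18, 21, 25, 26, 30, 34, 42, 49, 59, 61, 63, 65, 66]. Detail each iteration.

Binary search for 10 in [1, 3, 9, 10, 18, 21, 25, 26, 30, 34, 42, 49, 59, 61, 63, 65, 66]:

lo=0, hi=16, mid=8, arr[mid]=30 -> 30 > 10, search left half
lo=0, hi=7, mid=3, arr[mid]=10 -> Found target at index 3!

Binary search finds 10 at index 3 after 2 comparisons. The search repeatedly halves the search space by comparing with the middle element.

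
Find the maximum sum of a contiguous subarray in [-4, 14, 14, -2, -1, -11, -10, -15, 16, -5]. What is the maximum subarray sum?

Using Kadane's algorithm on [-4, 14, 14, -2, -1, -11, -10, -15, 16, -5]:

Scanning through the array:
Position 1 (value 14): max_ending_here = 14, max_so_far = 14
Position 2 (value 14): max_ending_here = 28, max_so_far = 28
Position 3 (value -2): max_ending_here = 26, max_so_far = 28
Position 4 (value -1): max_ending_here = 25, max_so_far = 28
Position 5 (value -11): max_ending_here = 14, max_so_far = 28
Position 6 (value -10): max_ending_here = 4, max_so_far = 28
Position 7 (value -15): max_ending_here = -11, max_so_far = 28
Position 8 (value 16): max_ending_here = 16, max_so_far = 28
Position 9 (value -5): max_ending_here = 11, max_so_far = 28

Maximum subarray: [14, 14]
Maximum sum: 28

The maximum subarray is [14, 14] with sum 28. This subarray runs from index 1 to index 2.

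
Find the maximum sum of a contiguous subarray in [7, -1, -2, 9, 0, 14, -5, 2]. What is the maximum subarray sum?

Using Kadane's algorithm on [7, -1, -2, 9, 0, 14, -5, 2]:

Scanning through the array:
Position 1 (value -1): max_ending_here = 6, max_so_far = 7
Position 2 (value -2): max_ending_here = 4, max_so_far = 7
Position 3 (value 9): max_ending_here = 13, max_so_far = 13
Position 4 (value 0): max_ending_here = 13, max_so_far = 13
Position 5 (value 14): max_ending_here = 27, max_so_far = 27
Position 6 (value -5): max_ending_here = 22, max_so_far = 27
Position 7 (value 2): max_ending_here = 24, max_so_far = 27

Maximum subarray: [7, -1, -2, 9, 0, 14]
Maximum sum: 27

The maximum subarray is [7, -1, -2, 9, 0, 14] with sum 27. This subarray runs from index 0 to index 5.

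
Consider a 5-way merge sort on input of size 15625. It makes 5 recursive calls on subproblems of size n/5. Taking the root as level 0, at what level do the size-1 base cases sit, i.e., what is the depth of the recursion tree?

For divide and conquer with division factor 5:

Problem sizes at each level:
Level 0: 15625
Level 1: 3125
Level 2: 625
Level 3: 125
Level 4: 25
Level 5: 5
Level 6: 1

The root is level 0 and the size-1 base case is level 6 (the tree spans levels 0 through 6, i.e. 7 levels counting the root), so the depth is the number of divisions: log_5(15625) = 6

The recursion tree depth is log_5(15625) = 6. At each level, the problem size is divided by 5, so it takes 6 divisions to reduce to a base case of size 1. The algorithm makes 5 recursive calls at each level.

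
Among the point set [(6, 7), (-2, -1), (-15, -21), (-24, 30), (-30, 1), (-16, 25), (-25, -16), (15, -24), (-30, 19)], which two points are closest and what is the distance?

Computing all pairwise distances among 9 points:

d((6, 7), (-2, -1)) = 11.3137
d((6, 7), (-15, -21)) = 35.0
d((6, 7), (-24, 30)) = 37.8021
d((6, 7), (-30, 1)) = 36.4966
d((6, 7), (-16, 25)) = 28.4253
d((6, 7), (-25, -16)) = 38.6005
d((6, 7), (15, -24)) = 32.28
d((6, 7), (-30, 19)) = 37.9473
d((-2, -1), (-15, -21)) = 23.8537
d((-2, -1), (-24, 30)) = 38.0132
d((-2, -1), (-30, 1)) = 28.0713
d((-2, -1), (-16, 25)) = 29.5296
d((-2, -1), (-25, -16)) = 27.4591
d((-2, -1), (15, -24)) = 28.6007
d((-2, -1), (-30, 19)) = 34.4093
d((-15, -21), (-24, 30)) = 51.788
d((-15, -21), (-30, 1)) = 26.6271
d((-15, -21), (-16, 25)) = 46.0109
d((-15, -21), (-25, -16)) = 11.1803
d((-15, -21), (15, -24)) = 30.1496
d((-15, -21), (-30, 19)) = 42.72
d((-24, 30), (-30, 1)) = 29.6142
d((-24, 30), (-16, 25)) = 9.434 <-- minimum
d((-24, 30), (-25, -16)) = 46.0109
d((-24, 30), (15, -24)) = 66.6108
d((-24, 30), (-30, 19)) = 12.53
d((-30, 1), (-16, 25)) = 27.7849
d((-30, 1), (-25, -16)) = 17.72
d((-30, 1), (15, -24)) = 51.4782
d((-30, 1), (-30, 19)) = 18.0
d((-16, 25), (-25, -16)) = 41.9762
d((-16, 25), (15, -24)) = 57.9828
d((-16, 25), (-30, 19)) = 15.2315
d((-25, -16), (15, -24)) = 40.7922
d((-25, -16), (-30, 19)) = 35.3553
d((15, -24), (-30, 19)) = 62.2415

Closest pair: (-24, 30) and (-16, 25) with distance 9.434

The closest pair is (-24, 30) and (-16, 25) with Euclidean distance 9.434. For 9 points, brute-force pairwise comparison is shown above. For large n, the divide-and-conquer algorithm (sort by x, recurse on halves, check the dividing strip) achieves O(n log n).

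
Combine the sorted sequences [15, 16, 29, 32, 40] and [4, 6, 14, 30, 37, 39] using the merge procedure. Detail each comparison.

Merging process:

Compare 15 vs 4: take 4 from right. Merged: [4]
Compare 15 vs 6: take 6 from right. Merged: [4, 6]
Compare 15 vs 14: take 14 from right. Merged: [4, 6, 14]
Compare 15 vs 30: take 15 from left. Merged: [4, 6, 14, 15]
Compare 16 vs 30: take 16 from left. Merged: [4, 6, 14, 15, 16]
Compare 29 vs 30: take 29 from left. Merged: [4, 6, 14, 15, 16, 29]
Compare 32 vs 30: take 30 from right. Merged: [4, 6, 14, 15, 16, 29, 30]
Compare 32 vs 37: take 32 from left. Merged: [4, 6, 14, 15, 16, 29, 30, 32]
Compare 40 vs 37: take 37 from right. Merged: [4, 6, 14, 15, 16, 29, 30, 32, 37]
Compare 40 vs 39: take 39 from right. Merged: [4, 6, 14, 15, 16, 29, 30, 32, 37, 39]
Append remaining from left: [40]. Merged: [4, 6, 14, 15, 16, 29, 30, 32, 37, 39, 40]

Final merged array: [4, 6, 14, 15, 16, 29, 30, 32, 37, 39, 40]
Total comparisons: 10

The merged array is [4, 6, 14, 15, 16, 29, 30, 32, 37, 39, 40], requiring 10 comparisons. The merge step runs in O(n) time where n is the total number of elements.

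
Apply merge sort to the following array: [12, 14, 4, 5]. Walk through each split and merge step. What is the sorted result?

Merge sort trace:

Split: [12, 14, 4, 5] -> [12, 14] and [4, 5]
  Split: [12, 14] -> [12] and [14]
  Merge: [12] + [14] -> [12, 14]
  Split: [4, 5] -> [4] and [5]
  Merge: [4] + [5] -> [4, 5]
Merge: [12, 14] + [4, 5] -> [4, 5, 12, 14]

Final sorted array: [4, 5, 12, 14]

The merge sort proceeds by recursively splitting the array and merging sorted halves.
After all merges, the sorted array is [4, 5, 12, 14].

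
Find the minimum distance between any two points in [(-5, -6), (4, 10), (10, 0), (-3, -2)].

Computing all pairwise distances among 4 points:

d((-5, -6), (4, 10)) = 18.3576
d((-5, -6), (10, 0)) = 16.1555
d((-5, -6), (-3, -2)) = 4.4721 <-- minimum
d((4, 10), (10, 0)) = 11.6619
d((4, 10), (-3, -2)) = 13.8924
d((10, 0), (-3, -2)) = 13.1529

Closest pair: (-5, -6) and (-3, -2) with distance 4.4721

The closest pair is (-5, -6) and (-3, -2) with Euclidean distance 4.4721. For 4 points, brute-force pairwise comparison is shown above. For large n, the divide-and-conquer algorithm (sort by x, recurse on halves, check the dividing strip) achieves O(n log n).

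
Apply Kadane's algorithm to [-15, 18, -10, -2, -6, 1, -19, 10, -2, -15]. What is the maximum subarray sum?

Using Kadane's algorithm on [-15, 18, -10, -2, -6, 1, -19, 10, -2, -15]:

Scanning through the array:
Position 1 (value 18): max_ending_here = 18, max_so_far = 18
Position 2 (value -10): max_ending_here = 8, max_so_far = 18
Position 3 (value -2): max_ending_here = 6, max_so_far = 18
Position 4 (value -6): max_ending_here = 0, max_so_far = 18
Position 5 (value 1): max_ending_here = 1, max_so_far = 18
Position 6 (value -19): max_ending_here = -18, max_so_far = 18
Position 7 (value 10): max_ending_here = 10, max_so_far = 18
Position 8 (value -2): max_ending_here = 8, max_so_far = 18
Position 9 (value -15): max_ending_here = -7, max_so_far = 18

Maximum subarray: [18]
Maximum sum: 18

The maximum subarray is [18] with sum 18. This subarray runs from index 1 to index 1.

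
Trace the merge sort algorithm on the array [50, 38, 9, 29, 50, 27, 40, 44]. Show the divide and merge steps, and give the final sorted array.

Merge sort trace:

Split: [50, 38, 9, 29, 50, 27, 40, 44] -> [50, 38, 9, 29] and [50, 27, 40, 44]
  Split: [50, 38, 9, 29] -> [50, 38] and [9, 29]
    Split: [50, 38] -> [50] and [38]
    Merge: [50] + [38] -> [38, 50]
    Split: [9, 29] -> [9] and [29]
    Merge: [9] + [29] -> [9, 29]
  Merge: [38, 50] + [9, 29] -> [9, 29, 38, 50]
  Split: [50, 27, 40, 44] -> [50, 27] and [40, 44]
    Split: [50, 27] -> [50] and [27]
    Merge: [50] + [27] -> [27, 50]
    Split: [40, 44] -> [40] and [44]
    Merge: [40] + [44] -> [40, 44]
  Merge: [27, 50] + [40, 44] -> [27, 40, 44, 50]
Merge: [9, 29, 38, 50] + [27, 40, 44, 50] -> [9, 27, 29, 38, 40, 44, 50, 50]

Final sorted array: [9, 27, 29, 38, 40, 44, 50, 50]

The merge sort proceeds by recursively splitting the array and merging sorted halves.
After all merges, the sorted array is [9, 27, 29, 38, 40, 44, 50, 50].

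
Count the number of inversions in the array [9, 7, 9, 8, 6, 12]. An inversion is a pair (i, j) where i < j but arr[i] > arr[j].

Finding inversions in [9, 7, 9, 8, 6, 12]:

(0, 1): arr[0]=9 > arr[1]=7
(0, 3): arr[0]=9 > arr[3]=8
(0, 4): arr[0]=9 > arr[4]=6
(1, 4): arr[1]=7 > arr[4]=6
(2, 3): arr[2]=9 > arr[3]=8
(2, 4): arr[2]=9 > arr[4]=6
(3, 4): arr[3]=8 > arr[4]=6

Total inversions: 7

The array has 7 inversion(s): (0,1), (0,3), (0,4), (1,4), (2,3), (2,4), (3,4). Each pair (i,j) satisfies i < j and arr[i] > arr[j].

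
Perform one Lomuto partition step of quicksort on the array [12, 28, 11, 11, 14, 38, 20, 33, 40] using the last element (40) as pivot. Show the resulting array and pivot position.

Lomuto partition with pivot = 40:

Initial array: [12, 28, 11, 11, 14, 38, 20, 33, 40]

arr[0]=12 <= 40: swap with position 0, array becomes [12, 28, 11, 11, 14, 38, 20, 33, 40]
arr[1]=28 <= 40: swap with position 1, array becomes [12, 28, 11, 11, 14, 38, 20, 33, 40]
arr[2]=11 <= 40: swap with position 2, array becomes [12, 28, 11, 11, 14, 38, 20, 33, 40]
arr[3]=11 <= 40: swap with position 3, array becomes [12, 28, 11, 11, 14, 38, 20, 33, 40]
arr[4]=14 <= 40: swap with position 4, array becomes [12, 28, 11, 11, 14, 38, 20, 33, 40]
arr[5]=38 <= 40: swap with position 5, array becomes [12, 28, 11, 11, 14, 38, 20, 33, 40]
arr[6]=20 <= 40: swap with position 6, array becomes [12, 28, 11, 11, 14, 38, 20, 33, 40]
arr[7]=33 <= 40: swap with position 7, array becomes [12, 28, 11, 11, 14, 38, 20, 33, 40]

Place pivot at position 8: [12, 28, 11, 11, 14, 38, 20, 33, 40]
Pivot position: 8

After partitioning with pivot 40, the array becomes [12, 28, 11, 11, 14, 38, 20, 33, 40]. The pivot is placed at index 8. All elements to the left of the pivot are <= 40, and all elements to the right are > 40.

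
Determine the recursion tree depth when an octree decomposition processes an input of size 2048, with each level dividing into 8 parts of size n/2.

For divide and conquer with division factor 2:

Problem sizes at each level:
Level 0: 2048
Level 1: 1024
Level 2: 512
Level 3: 256
Level 4: 128
Level 5: 64
Level 6: 32
Level 7: 16
Level 8: 8
Level 9: 4
Level 10: 2
Level 11: 1

The root is level 0 and the size-1 base case is level 11 (the tree spans levels 0 through 11, i.e. 12 levels counting the root), so the depth is the number of divisions: log_2(2048) = 11

The recursion tree depth is log_2(2048) = 11. At each level, the problem size is divided by 2, so it takes 11 divisions to reduce to a base case of size 1. The algorithm makes 8 recursive calls at each level.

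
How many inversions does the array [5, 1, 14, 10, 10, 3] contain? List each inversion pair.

Finding inversions in [5, 1, 14, 10, 10, 3]:

(0, 1): arr[0]=5 > arr[1]=1
(0, 5): arr[0]=5 > arr[5]=3
(2, 3): arr[2]=14 > arr[3]=10
(2, 4): arr[2]=14 > arr[4]=10
(2, 5): arr[2]=14 > arr[5]=3
(3, 5): arr[3]=10 > arr[5]=3
(4, 5): arr[4]=10 > arr[5]=3

Total inversions: 7

The array has 7 inversion(s): (0,1), (0,5), (2,3), (2,4), (2,5), (3,5), (4,5). Each pair (i,j) satisfies i < j and arr[i] > arr[j].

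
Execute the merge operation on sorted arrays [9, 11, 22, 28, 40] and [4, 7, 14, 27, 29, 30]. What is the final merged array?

Merging process:

Compare 9 vs 4: take 4 from right. Merged: [4]
Compare 9 vs 7: take 7 from right. Merged: [4, 7]
Compare 9 vs 14: take 9 from left. Merged: [4, 7, 9]
Compare 11 vs 14: take 11 from left. Merged: [4, 7, 9, 11]
Compare 22 vs 14: take 14 from right. Merged: [4, 7, 9, 11, 14]
Compare 22 vs 27: take 22 from left. Merged: [4, 7, 9, 11, 14, 22]
Compare 28 vs 27: take 27 from right. Merged: [4, 7, 9, 11, 14, 22, 27]
Compare 28 vs 29: take 28 from left. Merged: [4, 7, 9, 11, 14, 22, 27, 28]
Compare 40 vs 29: take 29 from right. Merged: [4, 7, 9, 11, 14, 22, 27, 28, 29]
Compare 40 vs 30: take 30 from right. Merged: [4, 7, 9, 11, 14, 22, 27, 28, 29, 30]
Append remaining from left: [40]. Merged: [4, 7, 9, 11, 14, 22, 27, 28, 29, 30, 40]

Final merged array: [4, 7, 9, 11, 14, 22, 27, 28, 29, 30, 40]
Total comparisons: 10

The merged array is [4, 7, 9, 11, 14, 22, 27, 28, 29, 30, 40], requiring 10 comparisons. The merge step runs in O(n) time where n is the total number of elements.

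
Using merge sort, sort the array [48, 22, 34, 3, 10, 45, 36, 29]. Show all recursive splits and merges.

Merge sort trace:

Split: [48, 22, 34, 3, 10, 45, 36, 29] -> [48, 22, 34, 3] and [10, 45, 36, 29]
  Split: [48, 22, 34, 3] -> [48, 22] and [34, 3]
    Split: [48, 22] -> [48] and [22]
    Merge: [48] + [22] -> [22, 48]
    Split: [34, 3] -> [34] and [3]
    Merge: [34] + [3] -> [3, 34]
  Merge: [22, 48] + [3, 34] -> [3, 22, 34, 48]
  Split: [10, 45, 36, 29] -> [10, 45] and [36, 29]
    Split: [10, 45] -> [10] and [45]
    Merge: [10] + [45] -> [10, 45]
    Split: [36, 29] -> [36] and [29]
    Merge: [36] + [29] -> [29, 36]
  Merge: [10, 45] + [29, 36] -> [10, 29, 36, 45]
Merge: [3, 22, 34, 48] + [10, 29, 36, 45] -> [3, 10, 22, 29, 34, 36, 45, 48]

Final sorted array: [3, 10, 22, 29, 34, 36, 45, 48]

The merge sort proceeds by recursively splitting the array and merging sorted halves.
After all merges, the sorted array is [3, 10, 22, 29, 34, 36, 45, 48].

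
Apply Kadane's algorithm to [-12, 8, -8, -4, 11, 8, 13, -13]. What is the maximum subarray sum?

Using Kadane's algorithm on [-12, 8, -8, -4, 11, 8, 13, -13]:

Scanning through the array:
Position 1 (value 8): max_ending_here = 8, max_so_far = 8
Position 2 (value -8): max_ending_here = 0, max_so_far = 8
Position 3 (value -4): max_ending_here = -4, max_so_far = 8
Position 4 (value 11): max_ending_here = 11, max_so_far = 11
Position 5 (value 8): max_ending_here = 19, max_so_far = 19
Position 6 (value 13): max_ending_here = 32, max_so_far = 32
Position 7 (value -13): max_ending_here = 19, max_so_far = 32

Maximum subarray: [11, 8, 13]
Maximum sum: 32

The maximum subarray is [11, 8, 13] with sum 32. This subarray runs from index 4 to index 6.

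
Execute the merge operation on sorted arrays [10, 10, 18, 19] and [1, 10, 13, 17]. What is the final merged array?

Merging process:

Compare 10 vs 1: take 1 from right. Merged: [1]
Compare 10 vs 10: take 10 from left. Merged: [1, 10]
Compare 10 vs 10: take 10 from left. Merged: [1, 10, 10]
Compare 18 vs 10: take 10 from right. Merged: [1, 10, 10, 10]
Compare 18 vs 13: take 13 from right. Merged: [1, 10, 10, 10, 13]
Compare 18 vs 17: take 17 from right. Merged: [1, 10, 10, 10, 13, 17]
Append remaining from left: [18, 19]. Merged: [1, 10, 10, 10, 13, 17, 18, 19]

Final merged array: [1, 10, 10, 10, 13, 17, 18, 19]
Total comparisons: 6

The merged array is [1, 10, 10, 10, 13, 17, 18, 19], requiring 6 comparisons. The merge step runs in O(n) time where n is the total number of elements.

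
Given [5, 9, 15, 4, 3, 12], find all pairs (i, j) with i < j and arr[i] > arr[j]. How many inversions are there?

Finding inversions in [5, 9, 15, 4, 3, 12]:

(0, 3): arr[0]=5 > arr[3]=4
(0, 4): arr[0]=5 > arr[4]=3
(1, 3): arr[1]=9 > arr[3]=4
(1, 4): arr[1]=9 > arr[4]=3
(2, 3): arr[2]=15 > arr[3]=4
(2, 4): arr[2]=15 > arr[4]=3
(2, 5): arr[2]=15 > arr[5]=12
(3, 4): arr[3]=4 > arr[4]=3

Total inversions: 8

The array has 8 inversion(s): (0,3), (0,4), (1,3), (1,4), (2,3), (2,4), (2,5), (3,4). Each pair (i,j) satisfies i < j and arr[i] > arr[j].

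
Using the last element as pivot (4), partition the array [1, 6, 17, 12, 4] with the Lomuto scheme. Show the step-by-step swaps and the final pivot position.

Lomuto partition with pivot = 4:

Initial array: [1, 6, 17, 12, 4]

arr[0]=1 <= 4: swap with position 0, array becomes [1, 6, 17, 12, 4]
arr[1]=6 > 4: no swap
arr[2]=17 > 4: no swap
arr[3]=12 > 4: no swap

Place pivot at position 1: [1, 4, 17, 12, 6]
Pivot position: 1

After partitioning with pivot 4, the array becomes [1, 4, 17, 12, 6]. The pivot is placed at index 1. All elements to the left of the pivot are <= 4, and all elements to the right are > 4.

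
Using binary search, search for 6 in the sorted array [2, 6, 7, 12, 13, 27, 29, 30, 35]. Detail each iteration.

Binary search for 6 in [2, 6, 7, 12, 13, 27, 29, 30, 35]:

lo=0, hi=8, mid=4, arr[mid]=13 -> 13 > 6, search left half
lo=0, hi=3, mid=1, arr[mid]=6 -> Found target at index 1!

Binary search finds 6 at index 1 after 2 comparisons. The search repeatedly halves the search space by comparing with the middle element.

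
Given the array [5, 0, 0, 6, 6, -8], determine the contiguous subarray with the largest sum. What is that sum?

Using Kadane's algorithm on [5, 0, 0, 6, 6, -8]:

Scanning through the array:
Position 1 (value 0): max_ending_here = 5, max_so_far = 5
Position 2 (value 0): max_ending_here = 5, max_so_far = 5
Position 3 (value 6): max_ending_here = 11, max_so_far = 11
Position 4 (value 6): max_ending_here = 17, max_so_far = 17
Position 5 (value -8): max_ending_here = 9, max_so_far = 17

Maximum subarray: [5, 0, 0, 6, 6]
Maximum sum: 17

The maximum subarray is [5, 0, 0, 6, 6] with sum 17. This subarray runs from index 0 to index 4.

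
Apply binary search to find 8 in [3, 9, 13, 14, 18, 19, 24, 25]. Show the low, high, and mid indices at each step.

Binary search for 8 in [3, 9, 13, 14, 18, 19, 24, 25]:

lo=0, hi=7, mid=3, arr[mid]=14 -> 14 > 8, search left half
lo=0, hi=2, mid=1, arr[mid]=9 -> 9 > 8, search left half
lo=0, hi=0, mid=0, arr[mid]=3 -> 3 < 8, search right half
lo=1 > hi=0, target 8 not found

Binary search determines that 8 is not in the array after 3 comparisons. The search space was exhausted without finding the target.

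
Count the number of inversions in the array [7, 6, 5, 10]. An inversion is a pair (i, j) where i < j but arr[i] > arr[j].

Finding inversions in [7, 6, 5, 10]:

(0, 1): arr[0]=7 > arr[1]=6
(0, 2): arr[0]=7 > arr[2]=5
(1, 2): arr[1]=6 > arr[2]=5

Total inversions: 3

The array has 3 inversion(s): (0,1), (0,2), (1,2). Each pair (i,j) satisfies i < j and arr[i] > arr[j].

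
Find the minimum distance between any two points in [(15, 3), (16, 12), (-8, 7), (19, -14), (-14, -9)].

Computing all pairwise distances among 5 points:

d((15, 3), (16, 12)) = 9.0554 <-- minimum
d((15, 3), (-8, 7)) = 23.3452
d((15, 3), (19, -14)) = 17.4642
d((15, 3), (-14, -9)) = 31.3847
d((16, 12), (-8, 7)) = 24.5153
d((16, 12), (19, -14)) = 26.1725
d((16, 12), (-14, -9)) = 36.6197
d((-8, 7), (19, -14)) = 34.2053
d((-8, 7), (-14, -9)) = 17.088
d((19, -14), (-14, -9)) = 33.3766

Closest pair: (15, 3) and (16, 12) with distance 9.0554

The closest pair is (15, 3) and (16, 12) with Euclidean distance 9.0554. For 5 points, brute-force pairwise comparison is shown above. For large n, the divide-and-conquer algorithm (sort by x, recurse on halves, check the dividing strip) achieves O(n log n).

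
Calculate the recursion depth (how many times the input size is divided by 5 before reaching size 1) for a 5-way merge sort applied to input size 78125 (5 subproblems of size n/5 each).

For divide and conquer with division factor 5:

Problem sizes at each level:
Level 0: 78125
Level 1: 15625
Level 2: 3125
Level 3: 625
Level 4: 125
Level 5: 25
Level 6: 5
Level 7: 1

The root is level 0 and the size-1 base case is level 7 (the tree spans levels 0 through 7, i.e. 8 levels counting the root), so the depth is the number of divisions: log_5(78125) = 7

The recursion tree depth is log_5(78125) = 7. At each level, the problem size is divided by 5, so it takes 7 divisions to reduce to a base case of size 1. The algorithm makes 5 recursive calls at each level.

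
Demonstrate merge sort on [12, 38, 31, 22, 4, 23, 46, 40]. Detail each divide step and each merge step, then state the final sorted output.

Merge sort trace:

Split: [12, 38, 31, 22, 4, 23, 46, 40] -> [12, 38, 31, 22] and [4, 23, 46, 40]
  Split: [12, 38, 31, 22] -> [12, 38] and [31, 22]
    Split: [12, 38] -> [12] and [38]
    Merge: [12] + [38] -> [12, 38]
    Split: [31, 22] -> [31] and [22]
    Merge: [31] + [22] -> [22, 31]
  Merge: [12, 38] + [22, 31] -> [12, 22, 31, 38]
  Split: [4, 23, 46, 40] -> [4, 23] and [46, 40]
    Split: [4, 23] -> [4] and [23]
    Merge: [4] + [23] -> [4, 23]
    Split: [46, 40] -> [46] and [40]
    Merge: [46] + [40] -> [40, 46]
  Merge: [4, 23] + [40, 46] -> [4, 23, 40, 46]
Merge: [12, 22, 31, 38] + [4, 23, 40, 46] -> [4, 12, 22, 23, 31, 38, 40, 46]

Final sorted array: [4, 12, 22, 23, 31, 38, 40, 46]

The merge sort proceeds by recursively splitting the array and merging sorted halves.
After all merges, the sorted array is [4, 12, 22, 23, 31, 38, 40, 46].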